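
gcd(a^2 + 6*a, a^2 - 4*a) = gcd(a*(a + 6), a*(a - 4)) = a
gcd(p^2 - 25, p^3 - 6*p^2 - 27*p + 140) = p + 5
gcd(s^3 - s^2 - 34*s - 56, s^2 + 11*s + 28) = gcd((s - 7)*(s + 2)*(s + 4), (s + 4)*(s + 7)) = s + 4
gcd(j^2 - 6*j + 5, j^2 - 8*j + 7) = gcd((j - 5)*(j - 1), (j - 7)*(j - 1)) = j - 1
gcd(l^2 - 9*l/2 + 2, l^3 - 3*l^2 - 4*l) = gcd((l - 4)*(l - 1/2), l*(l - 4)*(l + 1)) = l - 4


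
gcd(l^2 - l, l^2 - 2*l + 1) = l - 1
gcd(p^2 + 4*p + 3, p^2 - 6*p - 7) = p + 1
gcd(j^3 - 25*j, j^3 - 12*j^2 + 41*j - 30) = j - 5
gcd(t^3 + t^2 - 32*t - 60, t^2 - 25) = t + 5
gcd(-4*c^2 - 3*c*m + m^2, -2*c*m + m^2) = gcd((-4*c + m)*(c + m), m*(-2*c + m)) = 1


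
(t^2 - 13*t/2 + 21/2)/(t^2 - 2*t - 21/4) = 2*(t - 3)/(2*t + 3)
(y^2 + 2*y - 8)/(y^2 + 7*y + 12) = (y - 2)/(y + 3)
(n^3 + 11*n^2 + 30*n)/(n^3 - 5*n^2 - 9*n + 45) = n*(n^2 + 11*n + 30)/(n^3 - 5*n^2 - 9*n + 45)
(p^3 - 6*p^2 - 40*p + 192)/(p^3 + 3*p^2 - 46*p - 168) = (p^2 - 12*p + 32)/(p^2 - 3*p - 28)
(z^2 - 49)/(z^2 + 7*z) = (z - 7)/z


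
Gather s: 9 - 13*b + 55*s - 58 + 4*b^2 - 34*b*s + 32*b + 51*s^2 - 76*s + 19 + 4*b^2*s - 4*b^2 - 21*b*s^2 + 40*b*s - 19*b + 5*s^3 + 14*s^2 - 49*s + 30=5*s^3 + s^2*(65 - 21*b) + s*(4*b^2 + 6*b - 70)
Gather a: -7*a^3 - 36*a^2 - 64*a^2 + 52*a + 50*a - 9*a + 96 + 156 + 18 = -7*a^3 - 100*a^2 + 93*a + 270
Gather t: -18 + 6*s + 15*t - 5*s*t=6*s + t*(15 - 5*s) - 18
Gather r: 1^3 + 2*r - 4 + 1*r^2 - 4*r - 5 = r^2 - 2*r - 8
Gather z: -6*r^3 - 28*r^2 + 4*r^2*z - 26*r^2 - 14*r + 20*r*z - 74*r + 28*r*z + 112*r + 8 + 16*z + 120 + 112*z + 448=-6*r^3 - 54*r^2 + 24*r + z*(4*r^2 + 48*r + 128) + 576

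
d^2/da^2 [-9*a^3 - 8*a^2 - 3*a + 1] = -54*a - 16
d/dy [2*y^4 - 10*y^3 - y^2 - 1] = 2*y*(4*y^2 - 15*y - 1)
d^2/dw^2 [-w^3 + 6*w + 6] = -6*w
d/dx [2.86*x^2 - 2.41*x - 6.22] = 5.72*x - 2.41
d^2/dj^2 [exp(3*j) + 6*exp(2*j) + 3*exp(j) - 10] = (9*exp(2*j) + 24*exp(j) + 3)*exp(j)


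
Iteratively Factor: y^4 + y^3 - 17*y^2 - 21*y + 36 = (y - 4)*(y^3 + 5*y^2 + 3*y - 9) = (y - 4)*(y + 3)*(y^2 + 2*y - 3) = (y - 4)*(y + 3)^2*(y - 1)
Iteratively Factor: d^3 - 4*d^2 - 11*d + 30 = (d - 2)*(d^2 - 2*d - 15) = (d - 2)*(d + 3)*(d - 5)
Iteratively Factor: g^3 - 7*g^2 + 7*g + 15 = (g - 5)*(g^2 - 2*g - 3) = (g - 5)*(g - 3)*(g + 1)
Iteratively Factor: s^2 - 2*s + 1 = (s - 1)*(s - 1)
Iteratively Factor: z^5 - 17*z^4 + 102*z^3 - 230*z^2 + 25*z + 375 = (z - 5)*(z^4 - 12*z^3 + 42*z^2 - 20*z - 75) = (z - 5)*(z - 3)*(z^3 - 9*z^2 + 15*z + 25) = (z - 5)^2*(z - 3)*(z^2 - 4*z - 5) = (z - 5)^2*(z - 3)*(z + 1)*(z - 5)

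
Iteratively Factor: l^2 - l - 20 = (l - 5)*(l + 4)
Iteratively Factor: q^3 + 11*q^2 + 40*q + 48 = (q + 4)*(q^2 + 7*q + 12) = (q + 4)^2*(q + 3)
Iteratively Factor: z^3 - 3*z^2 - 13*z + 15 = (z - 5)*(z^2 + 2*z - 3) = (z - 5)*(z + 3)*(z - 1)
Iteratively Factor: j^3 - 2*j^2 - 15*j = (j)*(j^2 - 2*j - 15) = j*(j + 3)*(j - 5)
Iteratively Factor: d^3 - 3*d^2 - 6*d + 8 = (d + 2)*(d^2 - 5*d + 4) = (d - 4)*(d + 2)*(d - 1)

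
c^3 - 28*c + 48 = (c - 4)*(c - 2)*(c + 6)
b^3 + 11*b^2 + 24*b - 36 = (b - 1)*(b + 6)^2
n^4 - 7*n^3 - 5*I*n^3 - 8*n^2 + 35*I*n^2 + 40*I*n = n*(n - 8)*(n + 1)*(n - 5*I)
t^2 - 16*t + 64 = (t - 8)^2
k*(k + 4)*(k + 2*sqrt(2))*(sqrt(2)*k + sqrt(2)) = sqrt(2)*k^4 + 4*k^3 + 5*sqrt(2)*k^3 + 4*sqrt(2)*k^2 + 20*k^2 + 16*k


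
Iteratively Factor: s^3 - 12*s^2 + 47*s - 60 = (s - 4)*(s^2 - 8*s + 15) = (s - 4)*(s - 3)*(s - 5)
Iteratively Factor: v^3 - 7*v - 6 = (v + 1)*(v^2 - v - 6) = (v - 3)*(v + 1)*(v + 2)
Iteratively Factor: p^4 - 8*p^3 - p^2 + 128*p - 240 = (p - 4)*(p^3 - 4*p^2 - 17*p + 60) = (p - 4)*(p + 4)*(p^2 - 8*p + 15) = (p - 5)*(p - 4)*(p + 4)*(p - 3)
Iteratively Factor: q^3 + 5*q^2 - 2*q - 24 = (q + 4)*(q^2 + q - 6) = (q - 2)*(q + 4)*(q + 3)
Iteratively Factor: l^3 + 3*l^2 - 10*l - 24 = (l - 3)*(l^2 + 6*l + 8) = (l - 3)*(l + 2)*(l + 4)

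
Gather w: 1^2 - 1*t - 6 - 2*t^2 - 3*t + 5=-2*t^2 - 4*t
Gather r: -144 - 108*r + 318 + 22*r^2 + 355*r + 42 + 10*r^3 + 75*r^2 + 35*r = 10*r^3 + 97*r^2 + 282*r + 216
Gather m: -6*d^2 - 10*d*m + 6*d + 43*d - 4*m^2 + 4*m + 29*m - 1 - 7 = -6*d^2 + 49*d - 4*m^2 + m*(33 - 10*d) - 8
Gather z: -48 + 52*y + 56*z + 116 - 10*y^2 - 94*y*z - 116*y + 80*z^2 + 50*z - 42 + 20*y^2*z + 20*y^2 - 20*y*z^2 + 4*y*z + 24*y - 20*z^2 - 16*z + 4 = 10*y^2 - 40*y + z^2*(60 - 20*y) + z*(20*y^2 - 90*y + 90) + 30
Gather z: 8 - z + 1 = 9 - z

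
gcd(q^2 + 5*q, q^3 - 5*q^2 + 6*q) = q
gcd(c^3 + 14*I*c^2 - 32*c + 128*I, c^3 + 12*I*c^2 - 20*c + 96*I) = c^2 + 6*I*c + 16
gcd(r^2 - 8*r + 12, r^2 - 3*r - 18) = r - 6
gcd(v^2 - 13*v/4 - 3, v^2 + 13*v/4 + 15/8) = v + 3/4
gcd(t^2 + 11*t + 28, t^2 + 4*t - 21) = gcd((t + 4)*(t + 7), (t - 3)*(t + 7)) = t + 7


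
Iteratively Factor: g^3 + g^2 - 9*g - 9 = (g + 3)*(g^2 - 2*g - 3) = (g + 1)*(g + 3)*(g - 3)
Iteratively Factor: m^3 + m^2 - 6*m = (m - 2)*(m^2 + 3*m) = (m - 2)*(m + 3)*(m)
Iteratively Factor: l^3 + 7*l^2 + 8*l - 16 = (l + 4)*(l^2 + 3*l - 4) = (l + 4)^2*(l - 1)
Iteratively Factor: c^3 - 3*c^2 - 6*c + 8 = (c - 4)*(c^2 + c - 2) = (c - 4)*(c + 2)*(c - 1)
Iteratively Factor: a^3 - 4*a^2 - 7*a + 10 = (a - 1)*(a^2 - 3*a - 10) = (a - 1)*(a + 2)*(a - 5)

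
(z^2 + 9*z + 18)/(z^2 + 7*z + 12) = (z + 6)/(z + 4)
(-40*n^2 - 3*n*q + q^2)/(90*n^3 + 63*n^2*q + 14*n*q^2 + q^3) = (-8*n + q)/(18*n^2 + 9*n*q + q^2)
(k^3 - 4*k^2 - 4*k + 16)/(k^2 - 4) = k - 4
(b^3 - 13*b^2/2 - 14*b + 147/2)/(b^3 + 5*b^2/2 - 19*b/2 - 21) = (b - 7)/(b + 2)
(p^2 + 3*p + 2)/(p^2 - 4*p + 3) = (p^2 + 3*p + 2)/(p^2 - 4*p + 3)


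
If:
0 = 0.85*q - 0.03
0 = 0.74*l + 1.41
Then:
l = -1.91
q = 0.04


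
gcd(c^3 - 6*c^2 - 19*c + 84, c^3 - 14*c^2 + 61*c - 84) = c^2 - 10*c + 21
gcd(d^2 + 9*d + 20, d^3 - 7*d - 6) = 1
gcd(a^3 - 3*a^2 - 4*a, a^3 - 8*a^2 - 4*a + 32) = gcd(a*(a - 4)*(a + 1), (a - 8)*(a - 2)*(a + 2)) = 1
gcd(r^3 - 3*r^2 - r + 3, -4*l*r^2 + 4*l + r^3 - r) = r^2 - 1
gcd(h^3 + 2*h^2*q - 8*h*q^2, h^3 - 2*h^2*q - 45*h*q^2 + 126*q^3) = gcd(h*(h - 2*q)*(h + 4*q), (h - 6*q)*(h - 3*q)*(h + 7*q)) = 1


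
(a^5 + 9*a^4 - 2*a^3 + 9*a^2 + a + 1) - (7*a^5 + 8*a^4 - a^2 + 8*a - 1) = -6*a^5 + a^4 - 2*a^3 + 10*a^2 - 7*a + 2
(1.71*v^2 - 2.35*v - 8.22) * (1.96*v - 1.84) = 3.3516*v^3 - 7.7524*v^2 - 11.7872*v + 15.1248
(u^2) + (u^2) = 2*u^2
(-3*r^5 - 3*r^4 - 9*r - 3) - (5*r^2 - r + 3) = -3*r^5 - 3*r^4 - 5*r^2 - 8*r - 6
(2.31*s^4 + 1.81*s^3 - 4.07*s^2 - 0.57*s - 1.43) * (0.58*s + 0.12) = 1.3398*s^5 + 1.327*s^4 - 2.1434*s^3 - 0.819*s^2 - 0.8978*s - 0.1716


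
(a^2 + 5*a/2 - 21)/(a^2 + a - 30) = (a - 7/2)/(a - 5)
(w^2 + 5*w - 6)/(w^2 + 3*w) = (w^2 + 5*w - 6)/(w*(w + 3))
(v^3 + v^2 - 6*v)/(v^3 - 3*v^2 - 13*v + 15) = v*(v - 2)/(v^2 - 6*v + 5)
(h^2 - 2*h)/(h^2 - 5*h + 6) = h/(h - 3)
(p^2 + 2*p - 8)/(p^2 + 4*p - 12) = (p + 4)/(p + 6)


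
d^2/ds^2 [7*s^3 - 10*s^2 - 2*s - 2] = 42*s - 20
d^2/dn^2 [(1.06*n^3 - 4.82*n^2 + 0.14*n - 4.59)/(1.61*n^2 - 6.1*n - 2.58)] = (-8.5265128291212e-14*n^4 - 6.25739599999997*n^3 - 91.4206499999999*n^2 + 316.294236*n - 448.29402)/(4.173281*n^6 - 47.43543*n^5 + 159.661446*n^4 - 74.95192*n^3 - 255.854988*n^2 - 121.81212*n - 17.173512)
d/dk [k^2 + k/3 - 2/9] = 2*k + 1/3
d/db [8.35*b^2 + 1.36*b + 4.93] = 16.7*b + 1.36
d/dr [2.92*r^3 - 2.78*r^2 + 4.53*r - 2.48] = 8.76*r^2 - 5.56*r + 4.53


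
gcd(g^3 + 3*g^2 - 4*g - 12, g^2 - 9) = g + 3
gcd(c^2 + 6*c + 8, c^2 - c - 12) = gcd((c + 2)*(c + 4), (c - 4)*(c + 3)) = 1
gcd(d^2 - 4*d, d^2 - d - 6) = 1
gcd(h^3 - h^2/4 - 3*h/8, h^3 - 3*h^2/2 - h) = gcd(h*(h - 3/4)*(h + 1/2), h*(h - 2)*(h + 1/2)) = h^2 + h/2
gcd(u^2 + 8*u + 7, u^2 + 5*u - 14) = u + 7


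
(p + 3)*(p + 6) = p^2 + 9*p + 18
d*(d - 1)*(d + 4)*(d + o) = d^4 + d^3*o + 3*d^3 + 3*d^2*o - 4*d^2 - 4*d*o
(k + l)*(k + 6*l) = k^2 + 7*k*l + 6*l^2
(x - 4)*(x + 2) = x^2 - 2*x - 8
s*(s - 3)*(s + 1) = s^3 - 2*s^2 - 3*s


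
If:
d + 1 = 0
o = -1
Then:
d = -1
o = -1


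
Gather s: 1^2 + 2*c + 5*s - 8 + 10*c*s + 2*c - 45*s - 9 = 4*c + s*(10*c - 40) - 16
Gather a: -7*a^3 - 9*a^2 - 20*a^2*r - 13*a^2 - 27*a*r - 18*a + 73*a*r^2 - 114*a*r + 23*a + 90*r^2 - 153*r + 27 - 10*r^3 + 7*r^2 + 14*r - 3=-7*a^3 + a^2*(-20*r - 22) + a*(73*r^2 - 141*r + 5) - 10*r^3 + 97*r^2 - 139*r + 24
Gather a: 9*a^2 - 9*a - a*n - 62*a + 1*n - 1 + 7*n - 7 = 9*a^2 + a*(-n - 71) + 8*n - 8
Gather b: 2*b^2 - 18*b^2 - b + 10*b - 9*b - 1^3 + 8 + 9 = 16 - 16*b^2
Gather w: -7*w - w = -8*w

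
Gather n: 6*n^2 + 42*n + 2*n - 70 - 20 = 6*n^2 + 44*n - 90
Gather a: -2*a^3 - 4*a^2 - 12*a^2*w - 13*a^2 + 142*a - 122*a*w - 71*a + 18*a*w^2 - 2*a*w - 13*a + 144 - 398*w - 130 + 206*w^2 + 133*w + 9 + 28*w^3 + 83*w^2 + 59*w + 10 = -2*a^3 + a^2*(-12*w - 17) + a*(18*w^2 - 124*w + 58) + 28*w^3 + 289*w^2 - 206*w + 33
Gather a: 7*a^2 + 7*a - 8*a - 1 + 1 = 7*a^2 - a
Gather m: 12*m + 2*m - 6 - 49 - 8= 14*m - 63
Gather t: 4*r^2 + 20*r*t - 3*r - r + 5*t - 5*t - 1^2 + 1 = 4*r^2 + 20*r*t - 4*r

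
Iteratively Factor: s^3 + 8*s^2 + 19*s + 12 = (s + 1)*(s^2 + 7*s + 12) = (s + 1)*(s + 4)*(s + 3)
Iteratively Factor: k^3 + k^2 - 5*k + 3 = (k - 1)*(k^2 + 2*k - 3) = (k - 1)^2*(k + 3)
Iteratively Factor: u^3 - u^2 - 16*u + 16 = (u + 4)*(u^2 - 5*u + 4) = (u - 4)*(u + 4)*(u - 1)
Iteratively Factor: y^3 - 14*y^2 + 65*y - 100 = (y - 5)*(y^2 - 9*y + 20) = (y - 5)^2*(y - 4)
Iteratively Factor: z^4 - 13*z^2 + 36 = (z - 3)*(z^3 + 3*z^2 - 4*z - 12) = (z - 3)*(z - 2)*(z^2 + 5*z + 6) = (z - 3)*(z - 2)*(z + 2)*(z + 3)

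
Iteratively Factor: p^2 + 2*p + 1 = (p + 1)*(p + 1)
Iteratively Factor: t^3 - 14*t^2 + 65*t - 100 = (t - 5)*(t^2 - 9*t + 20) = (t - 5)*(t - 4)*(t - 5)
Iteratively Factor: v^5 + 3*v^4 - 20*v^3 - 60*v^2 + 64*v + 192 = (v + 3)*(v^4 - 20*v^2 + 64) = (v - 4)*(v + 3)*(v^3 + 4*v^2 - 4*v - 16) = (v - 4)*(v + 3)*(v + 4)*(v^2 - 4) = (v - 4)*(v - 2)*(v + 3)*(v + 4)*(v + 2)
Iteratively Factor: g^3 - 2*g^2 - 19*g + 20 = (g - 5)*(g^2 + 3*g - 4) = (g - 5)*(g - 1)*(g + 4)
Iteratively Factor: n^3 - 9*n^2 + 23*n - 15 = (n - 5)*(n^2 - 4*n + 3) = (n - 5)*(n - 1)*(n - 3)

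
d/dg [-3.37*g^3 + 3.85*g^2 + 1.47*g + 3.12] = -10.11*g^2 + 7.7*g + 1.47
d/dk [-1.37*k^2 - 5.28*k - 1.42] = -2.74*k - 5.28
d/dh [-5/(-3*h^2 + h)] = 5*(1 - 6*h)/(h^2*(3*h - 1)^2)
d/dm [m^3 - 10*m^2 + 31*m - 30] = 3*m^2 - 20*m + 31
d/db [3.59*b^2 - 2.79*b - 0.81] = 7.18*b - 2.79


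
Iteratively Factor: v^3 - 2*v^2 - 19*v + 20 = (v + 4)*(v^2 - 6*v + 5) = (v - 1)*(v + 4)*(v - 5)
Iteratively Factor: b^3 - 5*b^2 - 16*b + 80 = (b - 5)*(b^2 - 16) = (b - 5)*(b + 4)*(b - 4)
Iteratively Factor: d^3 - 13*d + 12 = (d + 4)*(d^2 - 4*d + 3) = (d - 3)*(d + 4)*(d - 1)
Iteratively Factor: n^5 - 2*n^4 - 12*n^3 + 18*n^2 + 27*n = (n - 3)*(n^4 + n^3 - 9*n^2 - 9*n) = (n - 3)*(n + 1)*(n^3 - 9*n) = n*(n - 3)*(n + 1)*(n^2 - 9) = n*(n - 3)^2*(n + 1)*(n + 3)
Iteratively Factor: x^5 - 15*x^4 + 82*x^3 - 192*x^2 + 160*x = (x - 5)*(x^4 - 10*x^3 + 32*x^2 - 32*x) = (x - 5)*(x - 2)*(x^3 - 8*x^2 + 16*x) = (x - 5)*(x - 4)*(x - 2)*(x^2 - 4*x) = x*(x - 5)*(x - 4)*(x - 2)*(x - 4)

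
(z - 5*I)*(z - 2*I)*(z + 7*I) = z^3 + 39*z - 70*I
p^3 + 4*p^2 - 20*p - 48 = (p - 4)*(p + 2)*(p + 6)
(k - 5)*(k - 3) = k^2 - 8*k + 15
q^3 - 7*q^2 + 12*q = q*(q - 4)*(q - 3)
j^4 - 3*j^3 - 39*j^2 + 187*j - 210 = (j - 5)*(j - 3)*(j - 2)*(j + 7)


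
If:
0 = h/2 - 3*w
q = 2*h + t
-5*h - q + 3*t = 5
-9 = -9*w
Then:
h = 6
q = 71/2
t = 47/2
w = 1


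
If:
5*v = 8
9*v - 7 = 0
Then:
No Solution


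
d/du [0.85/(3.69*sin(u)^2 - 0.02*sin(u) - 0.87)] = (0.017 - 6.273*sin(u))*cos(u)/(-3.69*sin(u)^2 + 0.02*sin(u) + 0.87)^2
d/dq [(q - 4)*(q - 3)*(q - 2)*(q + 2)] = 4*q^3 - 21*q^2 + 16*q + 28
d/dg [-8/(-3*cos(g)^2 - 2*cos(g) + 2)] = 16*(3*cos(g) + 1)*sin(g)/(3*cos(g)^2 + 2*cos(g) - 2)^2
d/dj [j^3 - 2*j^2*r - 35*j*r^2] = 3*j^2 - 4*j*r - 35*r^2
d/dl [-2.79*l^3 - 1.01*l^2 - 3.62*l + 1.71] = -8.37*l^2 - 2.02*l - 3.62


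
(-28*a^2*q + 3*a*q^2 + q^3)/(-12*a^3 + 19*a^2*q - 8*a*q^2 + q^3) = q*(7*a + q)/(3*a^2 - 4*a*q + q^2)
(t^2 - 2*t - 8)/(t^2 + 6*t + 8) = (t - 4)/(t + 4)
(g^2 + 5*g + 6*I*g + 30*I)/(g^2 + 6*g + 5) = (g + 6*I)/(g + 1)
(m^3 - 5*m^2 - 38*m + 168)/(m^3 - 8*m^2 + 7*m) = (m^2 + 2*m - 24)/(m*(m - 1))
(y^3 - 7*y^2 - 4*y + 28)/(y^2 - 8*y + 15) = (y^3 - 7*y^2 - 4*y + 28)/(y^2 - 8*y + 15)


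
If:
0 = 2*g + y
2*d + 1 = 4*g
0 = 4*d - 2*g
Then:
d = 1/6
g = 1/3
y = -2/3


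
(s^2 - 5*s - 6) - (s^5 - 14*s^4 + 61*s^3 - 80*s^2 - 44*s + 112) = -s^5 + 14*s^4 - 61*s^3 + 81*s^2 + 39*s - 118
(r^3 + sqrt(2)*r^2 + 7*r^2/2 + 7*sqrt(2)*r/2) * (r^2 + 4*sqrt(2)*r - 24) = r^5 + 7*r^4/2 + 5*sqrt(2)*r^4 - 16*r^3 + 35*sqrt(2)*r^3/2 - 56*r^2 - 24*sqrt(2)*r^2 - 84*sqrt(2)*r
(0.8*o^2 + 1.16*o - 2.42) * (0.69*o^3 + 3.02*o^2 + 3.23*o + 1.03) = 0.552*o^5 + 3.2164*o^4 + 4.4174*o^3 - 2.7376*o^2 - 6.6218*o - 2.4926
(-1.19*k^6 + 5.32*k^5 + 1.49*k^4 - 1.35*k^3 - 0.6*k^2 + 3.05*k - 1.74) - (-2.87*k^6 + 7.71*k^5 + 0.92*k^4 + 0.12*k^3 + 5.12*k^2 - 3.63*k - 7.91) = 1.68*k^6 - 2.39*k^5 + 0.57*k^4 - 1.47*k^3 - 5.72*k^2 + 6.68*k + 6.17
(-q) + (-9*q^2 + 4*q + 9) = -9*q^2 + 3*q + 9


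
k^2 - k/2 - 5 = (k - 5/2)*(k + 2)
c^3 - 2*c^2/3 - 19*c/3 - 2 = (c - 3)*(c + 1/3)*(c + 2)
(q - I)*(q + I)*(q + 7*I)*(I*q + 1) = I*q^4 - 6*q^3 + 8*I*q^2 - 6*q + 7*I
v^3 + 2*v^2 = v^2*(v + 2)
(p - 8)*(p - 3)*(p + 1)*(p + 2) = p^4 - 8*p^3 - 7*p^2 + 50*p + 48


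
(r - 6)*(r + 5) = r^2 - r - 30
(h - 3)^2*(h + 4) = h^3 - 2*h^2 - 15*h + 36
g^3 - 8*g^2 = g^2*(g - 8)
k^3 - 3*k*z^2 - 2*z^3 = (k - 2*z)*(k + z)^2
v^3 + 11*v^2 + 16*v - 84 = (v - 2)*(v + 6)*(v + 7)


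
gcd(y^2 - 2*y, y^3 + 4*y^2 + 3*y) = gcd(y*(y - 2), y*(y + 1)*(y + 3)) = y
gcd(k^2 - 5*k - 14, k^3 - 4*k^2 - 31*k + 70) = k - 7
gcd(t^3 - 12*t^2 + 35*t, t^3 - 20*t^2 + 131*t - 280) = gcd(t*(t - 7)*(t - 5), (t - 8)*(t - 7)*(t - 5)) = t^2 - 12*t + 35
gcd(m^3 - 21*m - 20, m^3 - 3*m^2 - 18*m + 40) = m^2 - m - 20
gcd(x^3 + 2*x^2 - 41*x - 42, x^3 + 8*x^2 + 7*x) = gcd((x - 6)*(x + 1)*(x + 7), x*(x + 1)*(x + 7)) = x^2 + 8*x + 7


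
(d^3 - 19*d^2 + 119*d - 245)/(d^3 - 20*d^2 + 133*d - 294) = (d - 5)/(d - 6)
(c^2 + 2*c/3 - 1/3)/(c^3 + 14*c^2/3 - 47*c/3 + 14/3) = (c + 1)/(c^2 + 5*c - 14)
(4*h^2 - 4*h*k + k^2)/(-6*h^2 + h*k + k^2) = (-2*h + k)/(3*h + k)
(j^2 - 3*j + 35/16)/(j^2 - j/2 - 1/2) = (-16*j^2 + 48*j - 35)/(8*(-2*j^2 + j + 1))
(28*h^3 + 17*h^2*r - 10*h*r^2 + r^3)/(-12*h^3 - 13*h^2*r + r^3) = (-7*h + r)/(3*h + r)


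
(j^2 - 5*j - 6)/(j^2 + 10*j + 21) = (j^2 - 5*j - 6)/(j^2 + 10*j + 21)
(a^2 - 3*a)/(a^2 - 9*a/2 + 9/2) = 2*a/(2*a - 3)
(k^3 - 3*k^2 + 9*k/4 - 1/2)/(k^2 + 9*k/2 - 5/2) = (k^2 - 5*k/2 + 1)/(k + 5)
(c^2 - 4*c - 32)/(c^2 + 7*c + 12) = (c - 8)/(c + 3)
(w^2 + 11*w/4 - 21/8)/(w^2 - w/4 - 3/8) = (2*w + 7)/(2*w + 1)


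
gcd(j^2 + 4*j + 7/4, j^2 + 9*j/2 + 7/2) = j + 7/2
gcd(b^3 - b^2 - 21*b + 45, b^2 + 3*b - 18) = b - 3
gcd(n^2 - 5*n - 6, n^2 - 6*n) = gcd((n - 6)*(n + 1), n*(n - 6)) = n - 6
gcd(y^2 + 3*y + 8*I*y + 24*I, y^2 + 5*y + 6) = y + 3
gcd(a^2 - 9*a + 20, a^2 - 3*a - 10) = a - 5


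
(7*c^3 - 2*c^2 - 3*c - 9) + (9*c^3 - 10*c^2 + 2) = 16*c^3 - 12*c^2 - 3*c - 7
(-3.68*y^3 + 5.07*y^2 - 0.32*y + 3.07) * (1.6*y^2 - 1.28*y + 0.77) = -5.888*y^5 + 12.8224*y^4 - 9.8352*y^3 + 9.2255*y^2 - 4.176*y + 2.3639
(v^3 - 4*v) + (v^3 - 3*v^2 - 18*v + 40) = 2*v^3 - 3*v^2 - 22*v + 40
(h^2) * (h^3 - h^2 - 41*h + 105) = h^5 - h^4 - 41*h^3 + 105*h^2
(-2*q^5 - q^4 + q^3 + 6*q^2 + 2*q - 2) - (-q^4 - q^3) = -2*q^5 + 2*q^3 + 6*q^2 + 2*q - 2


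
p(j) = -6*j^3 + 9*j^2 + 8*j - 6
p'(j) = -18*j^2 + 18*j + 8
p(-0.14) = -6.93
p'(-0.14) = 5.13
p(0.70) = 1.95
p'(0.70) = 11.78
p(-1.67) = 33.68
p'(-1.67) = -72.26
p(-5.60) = 1285.14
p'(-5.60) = -657.28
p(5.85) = -852.41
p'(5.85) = -502.70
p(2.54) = -25.94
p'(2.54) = -62.41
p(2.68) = -35.41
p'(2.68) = -73.04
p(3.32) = -99.80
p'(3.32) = -130.64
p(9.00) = -3579.00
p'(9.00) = -1288.00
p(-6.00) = 1566.00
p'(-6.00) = -748.00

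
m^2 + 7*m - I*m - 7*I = (m + 7)*(m - I)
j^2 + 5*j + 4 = (j + 1)*(j + 4)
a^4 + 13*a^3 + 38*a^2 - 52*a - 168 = (a - 2)*(a + 2)*(a + 6)*(a + 7)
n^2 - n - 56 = (n - 8)*(n + 7)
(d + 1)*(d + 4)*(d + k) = d^3 + d^2*k + 5*d^2 + 5*d*k + 4*d + 4*k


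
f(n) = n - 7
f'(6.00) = 1.00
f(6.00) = -1.00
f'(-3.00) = 1.00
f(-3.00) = -10.00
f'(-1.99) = 1.00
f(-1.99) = -8.99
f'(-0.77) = 1.00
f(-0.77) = -7.77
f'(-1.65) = 1.00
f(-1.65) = -8.65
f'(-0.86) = 1.00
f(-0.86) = -7.86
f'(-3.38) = 1.00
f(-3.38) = -10.38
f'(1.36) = 1.00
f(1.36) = -5.64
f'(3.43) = 1.00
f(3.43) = -3.57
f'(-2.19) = 1.00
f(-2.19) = -9.19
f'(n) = 1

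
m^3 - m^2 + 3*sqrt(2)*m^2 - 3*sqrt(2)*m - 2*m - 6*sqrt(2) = (m - 2)*(m + 1)*(m + 3*sqrt(2))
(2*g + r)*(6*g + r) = 12*g^2 + 8*g*r + r^2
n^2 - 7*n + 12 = (n - 4)*(n - 3)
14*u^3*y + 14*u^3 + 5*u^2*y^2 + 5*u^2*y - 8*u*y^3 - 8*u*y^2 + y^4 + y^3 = (-7*u + y)*(-2*u + y)*(u + y)*(y + 1)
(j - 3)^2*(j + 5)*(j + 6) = j^4 + 5*j^3 - 27*j^2 - 81*j + 270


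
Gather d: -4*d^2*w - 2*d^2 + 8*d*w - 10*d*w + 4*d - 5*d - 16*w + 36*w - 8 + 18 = d^2*(-4*w - 2) + d*(-2*w - 1) + 20*w + 10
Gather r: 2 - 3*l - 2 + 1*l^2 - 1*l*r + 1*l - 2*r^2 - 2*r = l^2 - 2*l - 2*r^2 + r*(-l - 2)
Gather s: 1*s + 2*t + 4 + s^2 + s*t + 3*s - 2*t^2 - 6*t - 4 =s^2 + s*(t + 4) - 2*t^2 - 4*t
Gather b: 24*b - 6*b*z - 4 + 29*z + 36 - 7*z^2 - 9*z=b*(24 - 6*z) - 7*z^2 + 20*z + 32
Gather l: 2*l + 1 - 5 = 2*l - 4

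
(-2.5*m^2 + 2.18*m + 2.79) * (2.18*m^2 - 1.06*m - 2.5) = -5.45*m^4 + 7.4024*m^3 + 10.0214*m^2 - 8.4074*m - 6.975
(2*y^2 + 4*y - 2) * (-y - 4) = -2*y^3 - 12*y^2 - 14*y + 8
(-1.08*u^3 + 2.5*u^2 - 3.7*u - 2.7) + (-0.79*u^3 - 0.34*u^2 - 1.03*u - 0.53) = -1.87*u^3 + 2.16*u^2 - 4.73*u - 3.23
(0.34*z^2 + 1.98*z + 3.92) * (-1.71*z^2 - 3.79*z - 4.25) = -0.5814*z^4 - 4.6744*z^3 - 15.6524*z^2 - 23.2718*z - 16.66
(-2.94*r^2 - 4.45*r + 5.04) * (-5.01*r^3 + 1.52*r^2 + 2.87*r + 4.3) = 14.7294*r^5 + 17.8257*r^4 - 40.4522*r^3 - 17.7527*r^2 - 4.6702*r + 21.672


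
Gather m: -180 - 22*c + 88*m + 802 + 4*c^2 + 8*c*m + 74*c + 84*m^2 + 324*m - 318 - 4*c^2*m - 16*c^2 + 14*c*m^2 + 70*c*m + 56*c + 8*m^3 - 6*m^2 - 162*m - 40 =-12*c^2 + 108*c + 8*m^3 + m^2*(14*c + 78) + m*(-4*c^2 + 78*c + 250) + 264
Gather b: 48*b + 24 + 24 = 48*b + 48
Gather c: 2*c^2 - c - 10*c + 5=2*c^2 - 11*c + 5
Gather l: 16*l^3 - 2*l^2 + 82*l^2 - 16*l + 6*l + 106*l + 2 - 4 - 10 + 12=16*l^3 + 80*l^2 + 96*l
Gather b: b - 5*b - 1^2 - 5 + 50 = 44 - 4*b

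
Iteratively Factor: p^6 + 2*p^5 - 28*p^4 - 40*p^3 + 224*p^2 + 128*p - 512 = (p - 4)*(p^5 + 6*p^4 - 4*p^3 - 56*p^2 + 128) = (p - 4)*(p - 2)*(p^4 + 8*p^3 + 12*p^2 - 32*p - 64) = (p - 4)*(p - 2)*(p + 4)*(p^3 + 4*p^2 - 4*p - 16) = (p - 4)*(p - 2)*(p + 4)^2*(p^2 - 4) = (p - 4)*(p - 2)^2*(p + 4)^2*(p + 2)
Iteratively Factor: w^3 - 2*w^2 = (w - 2)*(w^2) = w*(w - 2)*(w)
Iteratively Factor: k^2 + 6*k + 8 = (k + 2)*(k + 4)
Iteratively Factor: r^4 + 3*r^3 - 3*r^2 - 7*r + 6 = (r - 1)*(r^3 + 4*r^2 + r - 6) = (r - 1)*(r + 3)*(r^2 + r - 2) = (r - 1)*(r + 2)*(r + 3)*(r - 1)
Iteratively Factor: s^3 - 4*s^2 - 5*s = (s - 5)*(s^2 + s) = s*(s - 5)*(s + 1)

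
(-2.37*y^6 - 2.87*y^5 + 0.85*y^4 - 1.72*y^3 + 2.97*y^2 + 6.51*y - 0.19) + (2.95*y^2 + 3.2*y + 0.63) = -2.37*y^6 - 2.87*y^5 + 0.85*y^4 - 1.72*y^3 + 5.92*y^2 + 9.71*y + 0.44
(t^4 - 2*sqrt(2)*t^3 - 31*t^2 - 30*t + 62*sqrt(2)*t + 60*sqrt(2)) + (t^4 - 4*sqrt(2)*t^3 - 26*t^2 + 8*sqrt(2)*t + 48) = 2*t^4 - 6*sqrt(2)*t^3 - 57*t^2 - 30*t + 70*sqrt(2)*t + 48 + 60*sqrt(2)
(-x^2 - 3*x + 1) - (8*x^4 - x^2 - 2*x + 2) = -8*x^4 - x - 1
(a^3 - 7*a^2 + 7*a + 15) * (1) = a^3 - 7*a^2 + 7*a + 15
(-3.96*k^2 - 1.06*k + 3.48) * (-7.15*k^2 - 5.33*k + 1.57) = 28.314*k^4 + 28.6858*k^3 - 25.4494*k^2 - 20.2126*k + 5.4636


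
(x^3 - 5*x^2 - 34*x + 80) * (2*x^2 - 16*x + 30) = 2*x^5 - 26*x^4 + 42*x^3 + 554*x^2 - 2300*x + 2400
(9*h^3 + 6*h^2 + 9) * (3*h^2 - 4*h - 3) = 27*h^5 - 18*h^4 - 51*h^3 + 9*h^2 - 36*h - 27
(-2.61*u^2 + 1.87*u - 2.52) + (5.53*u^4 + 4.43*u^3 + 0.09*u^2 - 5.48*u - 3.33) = 5.53*u^4 + 4.43*u^3 - 2.52*u^2 - 3.61*u - 5.85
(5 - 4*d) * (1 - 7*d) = 28*d^2 - 39*d + 5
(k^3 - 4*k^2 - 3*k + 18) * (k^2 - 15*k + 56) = k^5 - 19*k^4 + 113*k^3 - 161*k^2 - 438*k + 1008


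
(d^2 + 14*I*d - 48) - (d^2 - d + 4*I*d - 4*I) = d + 10*I*d - 48 + 4*I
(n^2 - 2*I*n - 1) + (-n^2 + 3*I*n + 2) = I*n + 1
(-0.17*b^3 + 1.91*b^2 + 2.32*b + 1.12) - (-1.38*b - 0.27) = -0.17*b^3 + 1.91*b^2 + 3.7*b + 1.39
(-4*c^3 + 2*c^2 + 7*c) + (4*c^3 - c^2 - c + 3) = c^2 + 6*c + 3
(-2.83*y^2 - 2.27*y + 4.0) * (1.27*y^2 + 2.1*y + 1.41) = -3.5941*y^4 - 8.8259*y^3 - 3.6773*y^2 + 5.1993*y + 5.64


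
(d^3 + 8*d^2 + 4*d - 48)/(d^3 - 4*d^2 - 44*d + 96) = (d + 4)/(d - 8)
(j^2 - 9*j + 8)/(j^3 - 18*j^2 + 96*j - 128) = (j - 1)/(j^2 - 10*j + 16)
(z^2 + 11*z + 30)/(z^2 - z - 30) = (z + 6)/(z - 6)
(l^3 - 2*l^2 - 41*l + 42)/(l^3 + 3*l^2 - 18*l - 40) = (l^3 - 2*l^2 - 41*l + 42)/(l^3 + 3*l^2 - 18*l - 40)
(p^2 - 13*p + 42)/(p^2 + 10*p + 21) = (p^2 - 13*p + 42)/(p^2 + 10*p + 21)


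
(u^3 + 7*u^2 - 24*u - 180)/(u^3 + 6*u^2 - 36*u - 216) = (u - 5)/(u - 6)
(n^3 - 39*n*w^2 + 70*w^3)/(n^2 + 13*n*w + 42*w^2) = (n^2 - 7*n*w + 10*w^2)/(n + 6*w)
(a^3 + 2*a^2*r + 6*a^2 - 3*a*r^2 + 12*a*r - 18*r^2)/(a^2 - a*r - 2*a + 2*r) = (a^2 + 3*a*r + 6*a + 18*r)/(a - 2)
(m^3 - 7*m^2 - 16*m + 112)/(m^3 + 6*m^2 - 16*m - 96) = (m - 7)/(m + 6)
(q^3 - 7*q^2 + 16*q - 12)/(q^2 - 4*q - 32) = (-q^3 + 7*q^2 - 16*q + 12)/(-q^2 + 4*q + 32)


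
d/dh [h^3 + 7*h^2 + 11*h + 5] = 3*h^2 + 14*h + 11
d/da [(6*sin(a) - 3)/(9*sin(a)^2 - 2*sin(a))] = 6*(-9*cos(a) + 9/tan(a) - cos(a)/sin(a)^2)/(9*sin(a) - 2)^2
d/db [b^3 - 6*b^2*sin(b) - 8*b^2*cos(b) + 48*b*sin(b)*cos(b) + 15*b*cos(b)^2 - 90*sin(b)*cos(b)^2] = 8*b^2*sin(b) - 6*b^2*cos(b) + 3*b^2 - 12*b*sin(b) - 15*b*sin(2*b) - 16*b*cos(b) + 48*b*cos(2*b) + 24*sin(2*b) - 45*cos(b)/2 + 15*cos(2*b)/2 - 135*cos(3*b)/2 + 15/2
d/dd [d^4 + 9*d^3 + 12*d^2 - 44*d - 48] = 4*d^3 + 27*d^2 + 24*d - 44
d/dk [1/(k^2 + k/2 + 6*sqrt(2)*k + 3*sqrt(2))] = 2*(-4*k - 12*sqrt(2) - 1)/(2*k^2 + k + 12*sqrt(2)*k + 6*sqrt(2))^2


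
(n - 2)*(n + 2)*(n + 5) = n^3 + 5*n^2 - 4*n - 20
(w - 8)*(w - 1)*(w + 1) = w^3 - 8*w^2 - w + 8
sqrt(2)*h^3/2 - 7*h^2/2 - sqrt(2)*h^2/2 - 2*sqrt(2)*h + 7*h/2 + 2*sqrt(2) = (h - 1)*(h - 4*sqrt(2))*(sqrt(2)*h/2 + 1/2)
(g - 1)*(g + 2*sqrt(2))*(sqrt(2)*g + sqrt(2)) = sqrt(2)*g^3 + 4*g^2 - sqrt(2)*g - 4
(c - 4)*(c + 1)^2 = c^3 - 2*c^2 - 7*c - 4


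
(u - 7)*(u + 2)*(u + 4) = u^3 - u^2 - 34*u - 56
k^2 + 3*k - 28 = (k - 4)*(k + 7)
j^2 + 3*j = j*(j + 3)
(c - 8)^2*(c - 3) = c^3 - 19*c^2 + 112*c - 192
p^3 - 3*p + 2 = (p - 1)^2*(p + 2)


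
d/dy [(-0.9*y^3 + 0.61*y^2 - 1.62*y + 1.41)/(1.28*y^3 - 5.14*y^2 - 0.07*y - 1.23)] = (-4.44089209850063e-16*y^5 + 3.8452*y^4 + 4.2732*y^3 - 10.4629*y^2 + 12.9942*y + 2.0913)/(1.6384*y^6 - 13.1584*y^5 + 26.2404*y^4 - 2.4292*y^3 + 12.6493*y^2 + 0.1722*y + 1.5129)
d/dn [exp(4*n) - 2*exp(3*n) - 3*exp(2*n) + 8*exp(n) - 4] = (4*exp(3*n) - 6*exp(2*n) - 6*exp(n) + 8)*exp(n)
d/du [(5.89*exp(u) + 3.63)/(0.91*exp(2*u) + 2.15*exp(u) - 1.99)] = (-(1.82*exp(u) + 2.15)*(5.89*exp(u) + 3.63) + 5.3599*exp(2*u) + 12.6635*exp(u) - 11.7211)*exp(u)/(0.91*exp(2*u) + 2.15*exp(u) - 1.99)^2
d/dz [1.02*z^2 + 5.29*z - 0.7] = 2.04*z + 5.29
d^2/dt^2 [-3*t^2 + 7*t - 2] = -6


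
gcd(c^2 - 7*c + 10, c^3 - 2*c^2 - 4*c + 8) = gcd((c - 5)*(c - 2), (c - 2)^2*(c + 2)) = c - 2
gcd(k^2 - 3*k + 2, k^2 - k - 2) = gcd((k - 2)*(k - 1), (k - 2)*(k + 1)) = k - 2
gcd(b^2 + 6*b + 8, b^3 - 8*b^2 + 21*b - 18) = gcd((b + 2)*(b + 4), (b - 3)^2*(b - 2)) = 1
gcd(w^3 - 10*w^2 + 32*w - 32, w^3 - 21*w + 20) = w - 4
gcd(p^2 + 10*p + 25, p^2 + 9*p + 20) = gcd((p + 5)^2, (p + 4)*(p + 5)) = p + 5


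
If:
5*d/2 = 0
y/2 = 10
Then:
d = 0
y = 20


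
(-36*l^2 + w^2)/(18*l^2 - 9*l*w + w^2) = (6*l + w)/(-3*l + w)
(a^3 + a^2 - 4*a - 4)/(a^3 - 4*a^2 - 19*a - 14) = (a - 2)/(a - 7)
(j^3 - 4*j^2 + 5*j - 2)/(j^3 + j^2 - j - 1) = (j^2 - 3*j + 2)/(j^2 + 2*j + 1)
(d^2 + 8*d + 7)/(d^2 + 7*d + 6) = (d + 7)/(d + 6)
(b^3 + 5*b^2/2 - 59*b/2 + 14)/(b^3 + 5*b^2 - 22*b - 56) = (b - 1/2)/(b + 2)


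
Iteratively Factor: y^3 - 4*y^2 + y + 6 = (y - 3)*(y^2 - y - 2) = (y - 3)*(y - 2)*(y + 1)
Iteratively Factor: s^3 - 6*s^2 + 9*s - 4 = (s - 1)*(s^2 - 5*s + 4) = (s - 1)^2*(s - 4)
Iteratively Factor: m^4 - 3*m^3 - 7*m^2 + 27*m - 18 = (m - 1)*(m^3 - 2*m^2 - 9*m + 18) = (m - 3)*(m - 1)*(m^2 + m - 6) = (m - 3)*(m - 1)*(m + 3)*(m - 2)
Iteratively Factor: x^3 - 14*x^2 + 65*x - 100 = (x - 5)*(x^2 - 9*x + 20) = (x - 5)*(x - 4)*(x - 5)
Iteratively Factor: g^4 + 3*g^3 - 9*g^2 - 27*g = (g + 3)*(g^3 - 9*g) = g*(g + 3)*(g^2 - 9) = g*(g - 3)*(g + 3)*(g + 3)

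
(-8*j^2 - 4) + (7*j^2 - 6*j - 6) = -j^2 - 6*j - 10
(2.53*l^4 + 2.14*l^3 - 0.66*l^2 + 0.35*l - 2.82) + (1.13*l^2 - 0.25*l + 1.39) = 2.53*l^4 + 2.14*l^3 + 0.47*l^2 + 0.1*l - 1.43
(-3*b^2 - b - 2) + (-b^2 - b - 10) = -4*b^2 - 2*b - 12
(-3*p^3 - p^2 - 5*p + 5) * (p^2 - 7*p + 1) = -3*p^5 + 20*p^4 - p^3 + 39*p^2 - 40*p + 5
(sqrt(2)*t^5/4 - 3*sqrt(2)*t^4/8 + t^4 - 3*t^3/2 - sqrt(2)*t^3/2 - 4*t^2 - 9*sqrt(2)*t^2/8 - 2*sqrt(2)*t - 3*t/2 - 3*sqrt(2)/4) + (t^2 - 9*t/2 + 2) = sqrt(2)*t^5/4 - 3*sqrt(2)*t^4/8 + t^4 - 3*t^3/2 - sqrt(2)*t^3/2 - 3*t^2 - 9*sqrt(2)*t^2/8 - 6*t - 2*sqrt(2)*t - 3*sqrt(2)/4 + 2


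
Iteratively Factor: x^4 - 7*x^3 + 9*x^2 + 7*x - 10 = (x - 1)*(x^3 - 6*x^2 + 3*x + 10) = (x - 1)*(x + 1)*(x^2 - 7*x + 10) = (x - 2)*(x - 1)*(x + 1)*(x - 5)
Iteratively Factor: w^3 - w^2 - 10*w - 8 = (w + 2)*(w^2 - 3*w - 4) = (w + 1)*(w + 2)*(w - 4)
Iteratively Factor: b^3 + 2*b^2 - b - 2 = (b + 1)*(b^2 + b - 2) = (b - 1)*(b + 1)*(b + 2)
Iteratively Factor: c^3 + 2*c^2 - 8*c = (c - 2)*(c^2 + 4*c) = c*(c - 2)*(c + 4)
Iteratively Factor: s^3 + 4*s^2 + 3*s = (s + 3)*(s^2 + s) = (s + 1)*(s + 3)*(s)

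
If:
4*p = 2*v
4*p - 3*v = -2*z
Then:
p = z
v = 2*z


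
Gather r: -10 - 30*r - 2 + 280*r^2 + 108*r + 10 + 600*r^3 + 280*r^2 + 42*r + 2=600*r^3 + 560*r^2 + 120*r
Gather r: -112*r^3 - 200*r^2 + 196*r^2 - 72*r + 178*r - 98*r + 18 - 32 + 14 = -112*r^3 - 4*r^2 + 8*r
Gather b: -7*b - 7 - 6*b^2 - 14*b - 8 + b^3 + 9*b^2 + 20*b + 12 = b^3 + 3*b^2 - b - 3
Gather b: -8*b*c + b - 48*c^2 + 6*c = b*(1 - 8*c) - 48*c^2 + 6*c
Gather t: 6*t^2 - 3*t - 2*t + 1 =6*t^2 - 5*t + 1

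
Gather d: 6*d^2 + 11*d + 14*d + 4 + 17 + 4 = 6*d^2 + 25*d + 25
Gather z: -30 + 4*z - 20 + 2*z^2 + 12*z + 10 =2*z^2 + 16*z - 40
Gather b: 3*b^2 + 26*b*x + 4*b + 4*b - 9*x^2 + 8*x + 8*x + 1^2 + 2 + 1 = 3*b^2 + b*(26*x + 8) - 9*x^2 + 16*x + 4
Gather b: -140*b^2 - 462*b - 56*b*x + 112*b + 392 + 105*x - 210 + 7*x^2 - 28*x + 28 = -140*b^2 + b*(-56*x - 350) + 7*x^2 + 77*x + 210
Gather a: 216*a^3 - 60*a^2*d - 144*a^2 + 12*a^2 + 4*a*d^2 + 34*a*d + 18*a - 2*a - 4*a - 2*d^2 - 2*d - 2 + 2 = 216*a^3 + a^2*(-60*d - 132) + a*(4*d^2 + 34*d + 12) - 2*d^2 - 2*d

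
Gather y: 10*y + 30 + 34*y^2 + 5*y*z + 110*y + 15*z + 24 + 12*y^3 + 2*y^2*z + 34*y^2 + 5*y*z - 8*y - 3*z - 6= 12*y^3 + y^2*(2*z + 68) + y*(10*z + 112) + 12*z + 48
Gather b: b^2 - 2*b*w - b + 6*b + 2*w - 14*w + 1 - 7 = b^2 + b*(5 - 2*w) - 12*w - 6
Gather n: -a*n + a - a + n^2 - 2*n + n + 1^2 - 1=n^2 + n*(-a - 1)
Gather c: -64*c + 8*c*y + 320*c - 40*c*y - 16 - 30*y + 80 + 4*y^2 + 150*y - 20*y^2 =c*(256 - 32*y) - 16*y^2 + 120*y + 64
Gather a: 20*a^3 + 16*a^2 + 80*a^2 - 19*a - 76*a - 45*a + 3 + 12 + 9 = 20*a^3 + 96*a^2 - 140*a + 24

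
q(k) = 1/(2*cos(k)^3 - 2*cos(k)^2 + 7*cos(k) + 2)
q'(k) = (6*sin(k)*cos(k)^2 - 4*sin(k)*cos(k) + 7*sin(k))/(2*cos(k)^3 - 2*cos(k)^2 + 7*cos(k) + 2)^2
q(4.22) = -0.51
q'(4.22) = -2.33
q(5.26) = 0.19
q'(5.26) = -0.19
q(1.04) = 0.19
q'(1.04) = 0.20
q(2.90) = -0.12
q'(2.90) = 0.05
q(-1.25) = 0.25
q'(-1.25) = -0.36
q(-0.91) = 0.17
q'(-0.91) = -0.15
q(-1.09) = 0.20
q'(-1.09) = -0.23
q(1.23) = 0.24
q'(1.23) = 0.34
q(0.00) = 0.11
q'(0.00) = 0.00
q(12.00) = 0.13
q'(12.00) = -0.07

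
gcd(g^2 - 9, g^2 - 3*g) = g - 3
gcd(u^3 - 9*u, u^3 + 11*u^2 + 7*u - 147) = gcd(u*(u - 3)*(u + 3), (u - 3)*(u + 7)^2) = u - 3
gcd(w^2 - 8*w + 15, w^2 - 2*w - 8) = 1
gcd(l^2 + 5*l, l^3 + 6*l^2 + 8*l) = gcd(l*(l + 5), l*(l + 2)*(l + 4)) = l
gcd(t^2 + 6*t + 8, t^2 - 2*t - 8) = t + 2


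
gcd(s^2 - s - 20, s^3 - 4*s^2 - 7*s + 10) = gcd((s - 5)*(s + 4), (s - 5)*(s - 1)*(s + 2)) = s - 5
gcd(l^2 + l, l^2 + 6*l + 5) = l + 1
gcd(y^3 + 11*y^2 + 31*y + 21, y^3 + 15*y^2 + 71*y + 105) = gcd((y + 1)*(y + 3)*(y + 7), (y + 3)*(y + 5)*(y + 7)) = y^2 + 10*y + 21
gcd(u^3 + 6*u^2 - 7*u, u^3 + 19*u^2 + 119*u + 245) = u + 7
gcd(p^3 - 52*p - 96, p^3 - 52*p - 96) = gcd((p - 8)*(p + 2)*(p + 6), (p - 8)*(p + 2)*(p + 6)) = p^3 - 52*p - 96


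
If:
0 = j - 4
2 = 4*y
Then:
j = 4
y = 1/2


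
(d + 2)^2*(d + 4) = d^3 + 8*d^2 + 20*d + 16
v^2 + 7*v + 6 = (v + 1)*(v + 6)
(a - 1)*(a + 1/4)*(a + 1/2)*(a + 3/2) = a^4 + 5*a^3/4 - a^2 - 17*a/16 - 3/16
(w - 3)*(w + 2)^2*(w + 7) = w^4 + 8*w^3 - w^2 - 68*w - 84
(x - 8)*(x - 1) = x^2 - 9*x + 8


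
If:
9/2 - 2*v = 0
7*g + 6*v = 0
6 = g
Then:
No Solution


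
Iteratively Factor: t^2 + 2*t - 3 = (t + 3)*(t - 1)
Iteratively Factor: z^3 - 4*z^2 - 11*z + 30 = (z - 5)*(z^2 + z - 6) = (z - 5)*(z - 2)*(z + 3)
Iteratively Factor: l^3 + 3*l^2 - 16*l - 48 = (l - 4)*(l^2 + 7*l + 12) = (l - 4)*(l + 3)*(l + 4)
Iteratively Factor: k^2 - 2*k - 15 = (k + 3)*(k - 5)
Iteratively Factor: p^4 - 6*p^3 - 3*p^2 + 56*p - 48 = (p - 4)*(p^3 - 2*p^2 - 11*p + 12) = (p - 4)*(p - 1)*(p^2 - p - 12) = (p - 4)*(p - 1)*(p + 3)*(p - 4)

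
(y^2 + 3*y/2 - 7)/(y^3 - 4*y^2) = (y^2 + 3*y/2 - 7)/(y^2*(y - 4))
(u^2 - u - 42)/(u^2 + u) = (u^2 - u - 42)/(u*(u + 1))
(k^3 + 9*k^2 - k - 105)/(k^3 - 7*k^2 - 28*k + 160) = (k^2 + 4*k - 21)/(k^2 - 12*k + 32)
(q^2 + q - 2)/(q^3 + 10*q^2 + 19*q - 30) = (q + 2)/(q^2 + 11*q + 30)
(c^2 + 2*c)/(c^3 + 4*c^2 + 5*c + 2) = c/(c^2 + 2*c + 1)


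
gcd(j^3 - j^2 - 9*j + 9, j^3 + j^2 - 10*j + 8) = j - 1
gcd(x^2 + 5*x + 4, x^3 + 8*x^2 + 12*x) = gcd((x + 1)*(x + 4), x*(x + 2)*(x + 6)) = 1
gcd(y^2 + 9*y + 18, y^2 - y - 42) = y + 6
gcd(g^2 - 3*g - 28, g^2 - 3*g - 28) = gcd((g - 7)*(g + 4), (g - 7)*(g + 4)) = g^2 - 3*g - 28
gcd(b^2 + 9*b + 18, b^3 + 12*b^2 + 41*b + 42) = b + 3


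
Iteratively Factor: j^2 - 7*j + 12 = (j - 4)*(j - 3)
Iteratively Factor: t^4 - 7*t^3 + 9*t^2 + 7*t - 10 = (t - 2)*(t^3 - 5*t^2 - t + 5) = (t - 5)*(t - 2)*(t^2 - 1) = (t - 5)*(t - 2)*(t + 1)*(t - 1)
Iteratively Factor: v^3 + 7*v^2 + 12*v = (v + 3)*(v^2 + 4*v) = (v + 3)*(v + 4)*(v)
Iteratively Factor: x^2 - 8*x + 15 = (x - 5)*(x - 3)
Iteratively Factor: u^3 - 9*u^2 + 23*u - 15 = (u - 1)*(u^2 - 8*u + 15) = (u - 5)*(u - 1)*(u - 3)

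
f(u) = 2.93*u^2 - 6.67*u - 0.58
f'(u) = 5.86*u - 6.67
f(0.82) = -4.08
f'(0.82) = -1.86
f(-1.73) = 19.73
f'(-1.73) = -16.81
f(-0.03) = -0.38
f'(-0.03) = -6.85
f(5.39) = 48.59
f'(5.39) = 24.92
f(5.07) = 40.92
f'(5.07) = 23.04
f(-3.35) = 54.65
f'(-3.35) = -26.30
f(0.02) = -0.71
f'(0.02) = -6.55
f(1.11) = -4.37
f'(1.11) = -0.17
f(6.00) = 64.88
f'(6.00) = 28.49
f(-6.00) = 144.92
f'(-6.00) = -41.83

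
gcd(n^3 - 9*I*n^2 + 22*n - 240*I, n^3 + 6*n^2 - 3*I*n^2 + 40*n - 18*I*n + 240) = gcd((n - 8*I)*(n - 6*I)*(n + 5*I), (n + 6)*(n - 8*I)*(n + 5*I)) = n^2 - 3*I*n + 40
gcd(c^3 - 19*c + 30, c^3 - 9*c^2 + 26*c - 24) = c^2 - 5*c + 6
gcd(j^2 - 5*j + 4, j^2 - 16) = j - 4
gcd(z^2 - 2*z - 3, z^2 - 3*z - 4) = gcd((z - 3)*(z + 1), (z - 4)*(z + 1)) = z + 1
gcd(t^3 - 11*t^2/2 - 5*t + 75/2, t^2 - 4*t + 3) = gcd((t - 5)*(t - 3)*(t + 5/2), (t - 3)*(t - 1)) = t - 3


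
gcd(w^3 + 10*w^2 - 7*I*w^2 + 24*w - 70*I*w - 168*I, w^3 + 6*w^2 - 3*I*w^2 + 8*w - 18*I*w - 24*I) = w + 4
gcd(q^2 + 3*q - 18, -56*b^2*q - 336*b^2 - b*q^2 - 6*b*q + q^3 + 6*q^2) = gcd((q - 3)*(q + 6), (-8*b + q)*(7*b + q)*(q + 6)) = q + 6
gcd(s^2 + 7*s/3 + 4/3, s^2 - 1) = s + 1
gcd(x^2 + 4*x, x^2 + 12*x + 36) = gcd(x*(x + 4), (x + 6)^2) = 1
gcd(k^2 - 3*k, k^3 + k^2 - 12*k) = k^2 - 3*k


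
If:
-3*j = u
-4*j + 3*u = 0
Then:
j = 0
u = 0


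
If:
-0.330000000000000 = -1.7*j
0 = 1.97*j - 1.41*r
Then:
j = 0.19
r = 0.27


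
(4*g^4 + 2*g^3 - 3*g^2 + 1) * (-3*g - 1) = -12*g^5 - 10*g^4 + 7*g^3 + 3*g^2 - 3*g - 1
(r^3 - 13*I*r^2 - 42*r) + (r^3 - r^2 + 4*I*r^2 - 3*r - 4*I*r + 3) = 2*r^3 - r^2 - 9*I*r^2 - 45*r - 4*I*r + 3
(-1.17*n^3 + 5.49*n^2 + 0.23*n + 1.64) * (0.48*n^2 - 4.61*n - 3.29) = -0.5616*n^5 + 8.0289*n^4 - 21.3492*n^3 - 18.3352*n^2 - 8.3171*n - 5.3956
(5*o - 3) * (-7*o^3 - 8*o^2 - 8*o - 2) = -35*o^4 - 19*o^3 - 16*o^2 + 14*o + 6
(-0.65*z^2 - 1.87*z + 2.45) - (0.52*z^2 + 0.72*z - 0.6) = -1.17*z^2 - 2.59*z + 3.05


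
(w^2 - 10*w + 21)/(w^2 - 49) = (w - 3)/(w + 7)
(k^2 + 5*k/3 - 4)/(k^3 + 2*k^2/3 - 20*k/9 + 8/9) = 3*(3*k^2 + 5*k - 12)/(9*k^3 + 6*k^2 - 20*k + 8)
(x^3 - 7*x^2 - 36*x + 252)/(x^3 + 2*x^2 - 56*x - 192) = (x^2 - 13*x + 42)/(x^2 - 4*x - 32)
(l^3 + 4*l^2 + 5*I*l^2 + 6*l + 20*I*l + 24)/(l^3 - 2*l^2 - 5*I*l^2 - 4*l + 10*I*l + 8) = (l^2 + l*(4 + 6*I) + 24*I)/(l^2 + l*(-2 - 4*I) + 8*I)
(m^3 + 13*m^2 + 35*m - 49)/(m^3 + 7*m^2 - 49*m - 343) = (m - 1)/(m - 7)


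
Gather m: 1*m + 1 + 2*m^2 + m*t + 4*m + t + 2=2*m^2 + m*(t + 5) + t + 3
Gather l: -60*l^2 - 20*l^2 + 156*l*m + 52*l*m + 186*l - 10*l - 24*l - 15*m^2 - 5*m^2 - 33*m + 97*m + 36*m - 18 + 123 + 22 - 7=-80*l^2 + l*(208*m + 152) - 20*m^2 + 100*m + 120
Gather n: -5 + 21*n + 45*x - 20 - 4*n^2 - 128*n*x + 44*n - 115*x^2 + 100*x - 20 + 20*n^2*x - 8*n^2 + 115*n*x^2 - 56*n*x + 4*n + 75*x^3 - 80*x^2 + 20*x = n^2*(20*x - 12) + n*(115*x^2 - 184*x + 69) + 75*x^3 - 195*x^2 + 165*x - 45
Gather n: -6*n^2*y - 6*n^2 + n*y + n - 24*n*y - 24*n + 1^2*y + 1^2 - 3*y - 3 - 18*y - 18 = n^2*(-6*y - 6) + n*(-23*y - 23) - 20*y - 20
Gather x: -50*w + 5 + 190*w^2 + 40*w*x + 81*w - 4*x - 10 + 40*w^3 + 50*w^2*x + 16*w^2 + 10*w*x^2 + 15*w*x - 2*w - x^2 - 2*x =40*w^3 + 206*w^2 + 29*w + x^2*(10*w - 1) + x*(50*w^2 + 55*w - 6) - 5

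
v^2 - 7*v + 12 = (v - 4)*(v - 3)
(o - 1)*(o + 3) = o^2 + 2*o - 3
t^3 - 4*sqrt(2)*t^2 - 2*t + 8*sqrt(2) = (t - 4*sqrt(2))*(t - sqrt(2))*(t + sqrt(2))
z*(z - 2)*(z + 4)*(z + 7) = z^4 + 9*z^3 + 6*z^2 - 56*z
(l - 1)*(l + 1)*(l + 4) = l^3 + 4*l^2 - l - 4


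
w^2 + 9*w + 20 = (w + 4)*(w + 5)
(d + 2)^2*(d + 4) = d^3 + 8*d^2 + 20*d + 16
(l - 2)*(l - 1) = l^2 - 3*l + 2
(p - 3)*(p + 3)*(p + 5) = p^3 + 5*p^2 - 9*p - 45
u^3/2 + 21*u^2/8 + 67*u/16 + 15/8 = (u/2 + 1)*(u + 3/4)*(u + 5/2)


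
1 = 1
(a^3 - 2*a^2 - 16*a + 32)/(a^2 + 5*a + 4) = (a^2 - 6*a + 8)/(a + 1)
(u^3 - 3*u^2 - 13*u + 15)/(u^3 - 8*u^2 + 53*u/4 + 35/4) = 4*(u^2 + 2*u - 3)/(4*u^2 - 12*u - 7)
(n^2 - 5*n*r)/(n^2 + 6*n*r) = (n - 5*r)/(n + 6*r)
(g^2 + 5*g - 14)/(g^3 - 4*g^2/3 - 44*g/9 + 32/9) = 9*(g^2 + 5*g - 14)/(9*g^3 - 12*g^2 - 44*g + 32)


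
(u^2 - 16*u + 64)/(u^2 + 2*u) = (u^2 - 16*u + 64)/(u*(u + 2))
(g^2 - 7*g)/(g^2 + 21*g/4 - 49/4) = 4*g*(g - 7)/(4*g^2 + 21*g - 49)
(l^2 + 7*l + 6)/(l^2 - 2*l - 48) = (l + 1)/(l - 8)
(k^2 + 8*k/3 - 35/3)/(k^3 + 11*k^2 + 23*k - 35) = (k - 7/3)/(k^2 + 6*k - 7)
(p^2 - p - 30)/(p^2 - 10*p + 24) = (p + 5)/(p - 4)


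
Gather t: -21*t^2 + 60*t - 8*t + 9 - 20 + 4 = -21*t^2 + 52*t - 7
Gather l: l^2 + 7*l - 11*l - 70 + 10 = l^2 - 4*l - 60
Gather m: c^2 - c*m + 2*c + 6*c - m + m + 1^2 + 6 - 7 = c^2 - c*m + 8*c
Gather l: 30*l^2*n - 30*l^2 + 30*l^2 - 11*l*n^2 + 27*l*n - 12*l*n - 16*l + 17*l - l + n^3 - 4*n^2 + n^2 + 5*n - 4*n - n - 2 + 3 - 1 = 30*l^2*n + l*(-11*n^2 + 15*n) + n^3 - 3*n^2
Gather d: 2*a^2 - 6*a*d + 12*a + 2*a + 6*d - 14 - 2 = 2*a^2 + 14*a + d*(6 - 6*a) - 16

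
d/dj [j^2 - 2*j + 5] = 2*j - 2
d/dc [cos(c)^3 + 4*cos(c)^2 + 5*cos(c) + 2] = (3*sin(c)^2 - 8*cos(c) - 8)*sin(c)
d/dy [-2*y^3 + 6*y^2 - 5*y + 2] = -6*y^2 + 12*y - 5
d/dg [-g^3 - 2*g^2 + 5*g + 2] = -3*g^2 - 4*g + 5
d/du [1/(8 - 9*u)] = 9/(9*u - 8)^2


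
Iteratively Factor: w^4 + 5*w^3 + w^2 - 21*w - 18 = (w + 3)*(w^3 + 2*w^2 - 5*w - 6) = (w + 1)*(w + 3)*(w^2 + w - 6) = (w - 2)*(w + 1)*(w + 3)*(w + 3)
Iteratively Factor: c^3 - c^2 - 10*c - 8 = (c + 1)*(c^2 - 2*c - 8) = (c - 4)*(c + 1)*(c + 2)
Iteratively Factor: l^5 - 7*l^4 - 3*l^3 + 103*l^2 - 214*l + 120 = (l - 1)*(l^4 - 6*l^3 - 9*l^2 + 94*l - 120) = (l - 5)*(l - 1)*(l^3 - l^2 - 14*l + 24) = (l - 5)*(l - 1)*(l + 4)*(l^2 - 5*l + 6) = (l - 5)*(l - 3)*(l - 1)*(l + 4)*(l - 2)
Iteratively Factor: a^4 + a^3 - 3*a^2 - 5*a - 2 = (a - 2)*(a^3 + 3*a^2 + 3*a + 1) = (a - 2)*(a + 1)*(a^2 + 2*a + 1) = (a - 2)*(a + 1)^2*(a + 1)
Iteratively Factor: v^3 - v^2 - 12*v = (v + 3)*(v^2 - 4*v) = (v - 4)*(v + 3)*(v)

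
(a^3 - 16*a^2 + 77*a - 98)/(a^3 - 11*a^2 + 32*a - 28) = (a - 7)/(a - 2)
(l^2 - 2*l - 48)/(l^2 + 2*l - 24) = (l - 8)/(l - 4)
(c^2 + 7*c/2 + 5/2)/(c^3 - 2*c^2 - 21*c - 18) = (c + 5/2)/(c^2 - 3*c - 18)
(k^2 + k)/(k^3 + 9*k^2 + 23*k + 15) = k/(k^2 + 8*k + 15)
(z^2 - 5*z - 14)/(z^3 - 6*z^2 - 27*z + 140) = (z + 2)/(z^2 + z - 20)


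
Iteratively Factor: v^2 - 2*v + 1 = (v - 1)*(v - 1)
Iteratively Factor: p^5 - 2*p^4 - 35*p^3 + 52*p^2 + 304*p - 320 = (p - 5)*(p^4 + 3*p^3 - 20*p^2 - 48*p + 64) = (p - 5)*(p - 4)*(p^3 + 7*p^2 + 8*p - 16) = (p - 5)*(p - 4)*(p + 4)*(p^2 + 3*p - 4) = (p - 5)*(p - 4)*(p - 1)*(p + 4)*(p + 4)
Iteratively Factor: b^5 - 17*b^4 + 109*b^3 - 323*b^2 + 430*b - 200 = (b - 1)*(b^4 - 16*b^3 + 93*b^2 - 230*b + 200) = (b - 2)*(b - 1)*(b^3 - 14*b^2 + 65*b - 100) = (b - 4)*(b - 2)*(b - 1)*(b^2 - 10*b + 25) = (b - 5)*(b - 4)*(b - 2)*(b - 1)*(b - 5)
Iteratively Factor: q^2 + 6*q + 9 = (q + 3)*(q + 3)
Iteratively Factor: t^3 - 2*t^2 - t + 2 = (t - 1)*(t^2 - t - 2) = (t - 2)*(t - 1)*(t + 1)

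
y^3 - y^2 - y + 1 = (y - 1)^2*(y + 1)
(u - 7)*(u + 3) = u^2 - 4*u - 21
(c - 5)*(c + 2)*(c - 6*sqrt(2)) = c^3 - 6*sqrt(2)*c^2 - 3*c^2 - 10*c + 18*sqrt(2)*c + 60*sqrt(2)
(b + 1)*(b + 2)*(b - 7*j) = b^3 - 7*b^2*j + 3*b^2 - 21*b*j + 2*b - 14*j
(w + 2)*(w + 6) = w^2 + 8*w + 12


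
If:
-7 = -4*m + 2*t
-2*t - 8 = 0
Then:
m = -1/4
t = -4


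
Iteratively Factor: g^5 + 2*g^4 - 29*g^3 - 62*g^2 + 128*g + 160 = (g - 2)*(g^4 + 4*g^3 - 21*g^2 - 104*g - 80) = (g - 2)*(g + 1)*(g^3 + 3*g^2 - 24*g - 80) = (g - 5)*(g - 2)*(g + 1)*(g^2 + 8*g + 16) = (g - 5)*(g - 2)*(g + 1)*(g + 4)*(g + 4)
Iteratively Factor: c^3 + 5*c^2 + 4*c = (c + 1)*(c^2 + 4*c) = (c + 1)*(c + 4)*(c)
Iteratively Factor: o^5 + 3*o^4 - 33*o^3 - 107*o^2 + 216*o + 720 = (o - 5)*(o^4 + 8*o^3 + 7*o^2 - 72*o - 144) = (o - 5)*(o - 3)*(o^3 + 11*o^2 + 40*o + 48) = (o - 5)*(o - 3)*(o + 3)*(o^2 + 8*o + 16) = (o - 5)*(o - 3)*(o + 3)*(o + 4)*(o + 4)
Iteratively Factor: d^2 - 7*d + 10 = (d - 2)*(d - 5)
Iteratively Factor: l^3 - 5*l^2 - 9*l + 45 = (l + 3)*(l^2 - 8*l + 15) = (l - 5)*(l + 3)*(l - 3)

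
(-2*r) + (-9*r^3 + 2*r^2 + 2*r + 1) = -9*r^3 + 2*r^2 + 1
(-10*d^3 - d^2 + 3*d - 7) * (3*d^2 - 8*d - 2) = -30*d^5 + 77*d^4 + 37*d^3 - 43*d^2 + 50*d + 14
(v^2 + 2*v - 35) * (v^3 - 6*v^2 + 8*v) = v^5 - 4*v^4 - 39*v^3 + 226*v^2 - 280*v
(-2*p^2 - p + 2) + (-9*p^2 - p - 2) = -11*p^2 - 2*p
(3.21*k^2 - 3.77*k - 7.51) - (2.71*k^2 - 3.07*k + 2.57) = 0.5*k^2 - 0.7*k - 10.08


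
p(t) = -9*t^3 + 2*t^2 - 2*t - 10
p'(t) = -27*t^2 + 4*t - 2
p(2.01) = -79.03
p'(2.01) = -103.04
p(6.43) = -2332.80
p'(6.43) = -1092.59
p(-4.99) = 1168.04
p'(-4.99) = -694.26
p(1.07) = -20.88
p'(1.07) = -28.63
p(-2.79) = 206.61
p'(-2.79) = -223.33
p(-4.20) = 700.47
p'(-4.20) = -495.08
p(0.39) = -11.01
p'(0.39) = -4.55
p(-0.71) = -4.35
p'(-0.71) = -18.45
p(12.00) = -15298.00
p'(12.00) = -3842.00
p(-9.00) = 6731.00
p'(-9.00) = -2225.00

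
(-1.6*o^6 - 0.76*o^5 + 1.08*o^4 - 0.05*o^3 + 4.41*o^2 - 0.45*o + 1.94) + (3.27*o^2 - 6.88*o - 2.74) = -1.6*o^6 - 0.76*o^5 + 1.08*o^4 - 0.05*o^3 + 7.68*o^2 - 7.33*o - 0.8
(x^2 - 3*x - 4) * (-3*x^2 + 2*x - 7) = -3*x^4 + 11*x^3 - x^2 + 13*x + 28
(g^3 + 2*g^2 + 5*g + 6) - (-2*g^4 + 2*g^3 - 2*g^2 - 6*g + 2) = 2*g^4 - g^3 + 4*g^2 + 11*g + 4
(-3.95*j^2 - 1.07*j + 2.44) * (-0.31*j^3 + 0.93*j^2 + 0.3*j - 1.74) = 1.2245*j^5 - 3.3418*j^4 - 2.9365*j^3 + 8.8212*j^2 + 2.5938*j - 4.2456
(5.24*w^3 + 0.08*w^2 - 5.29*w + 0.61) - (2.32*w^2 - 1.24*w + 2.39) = 5.24*w^3 - 2.24*w^2 - 4.05*w - 1.78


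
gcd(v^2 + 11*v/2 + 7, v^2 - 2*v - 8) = v + 2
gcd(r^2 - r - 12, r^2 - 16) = r - 4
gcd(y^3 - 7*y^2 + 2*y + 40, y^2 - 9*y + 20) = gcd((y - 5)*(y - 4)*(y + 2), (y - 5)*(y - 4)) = y^2 - 9*y + 20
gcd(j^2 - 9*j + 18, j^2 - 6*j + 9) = j - 3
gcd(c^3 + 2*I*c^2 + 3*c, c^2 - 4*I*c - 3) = c - I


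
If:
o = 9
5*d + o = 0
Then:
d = -9/5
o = 9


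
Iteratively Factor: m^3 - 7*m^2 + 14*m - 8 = (m - 1)*(m^2 - 6*m + 8) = (m - 4)*(m - 1)*(m - 2)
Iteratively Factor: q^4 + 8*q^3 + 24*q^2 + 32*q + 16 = (q + 2)*(q^3 + 6*q^2 + 12*q + 8) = (q + 2)^2*(q^2 + 4*q + 4) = (q + 2)^3*(q + 2)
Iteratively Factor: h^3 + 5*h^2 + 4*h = (h + 4)*(h^2 + h) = (h + 1)*(h + 4)*(h)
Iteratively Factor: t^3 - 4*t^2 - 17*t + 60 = (t + 4)*(t^2 - 8*t + 15) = (t - 3)*(t + 4)*(t - 5)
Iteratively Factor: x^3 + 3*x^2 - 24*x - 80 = (x + 4)*(x^2 - x - 20) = (x - 5)*(x + 4)*(x + 4)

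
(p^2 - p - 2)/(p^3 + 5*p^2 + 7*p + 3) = (p - 2)/(p^2 + 4*p + 3)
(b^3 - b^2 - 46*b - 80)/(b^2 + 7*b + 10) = b - 8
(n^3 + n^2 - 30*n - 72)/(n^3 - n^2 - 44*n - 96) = (n - 6)/(n - 8)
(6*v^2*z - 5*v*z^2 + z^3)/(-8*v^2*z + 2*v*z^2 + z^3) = (-3*v + z)/(4*v + z)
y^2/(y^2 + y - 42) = y^2/(y^2 + y - 42)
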